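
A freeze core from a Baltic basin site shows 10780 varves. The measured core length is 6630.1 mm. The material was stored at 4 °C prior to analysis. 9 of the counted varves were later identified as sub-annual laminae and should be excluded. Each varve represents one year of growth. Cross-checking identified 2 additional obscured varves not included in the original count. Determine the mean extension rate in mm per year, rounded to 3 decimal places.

After corrections the count is 10780 − 9 + 2 = 10773 varves.
Mean rate = 6630.1 mm / 10773 years ≈ 0.615 mm per year.

0.615 mm per year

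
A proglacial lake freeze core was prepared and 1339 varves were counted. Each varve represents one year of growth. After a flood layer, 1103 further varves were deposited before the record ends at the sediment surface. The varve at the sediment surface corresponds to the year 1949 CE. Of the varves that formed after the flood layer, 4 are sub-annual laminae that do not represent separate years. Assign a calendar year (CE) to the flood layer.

There are 1103 varves younger than the flood layer.
1103 − 4 false = 1099 true varves after the flood layer.
1949 − 1099 = 850 CE.

850 CE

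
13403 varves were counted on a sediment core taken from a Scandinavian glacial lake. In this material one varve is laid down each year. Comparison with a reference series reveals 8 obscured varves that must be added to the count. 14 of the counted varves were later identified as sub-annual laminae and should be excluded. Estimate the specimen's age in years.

13397 years

After corrections the count is 13403 − 14 + 8 = 13397 varves.
With a one-to-one varve periodicity this is 13397 years.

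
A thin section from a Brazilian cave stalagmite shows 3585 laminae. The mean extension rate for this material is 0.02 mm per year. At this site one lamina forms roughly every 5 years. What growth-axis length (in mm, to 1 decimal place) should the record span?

3585 laminae at 5 years each span 3585 × 5 = 17925 years.
17925 years at 0.02 mm/year gives 0.02 × 17925 = 358.5 mm.

358.5 mm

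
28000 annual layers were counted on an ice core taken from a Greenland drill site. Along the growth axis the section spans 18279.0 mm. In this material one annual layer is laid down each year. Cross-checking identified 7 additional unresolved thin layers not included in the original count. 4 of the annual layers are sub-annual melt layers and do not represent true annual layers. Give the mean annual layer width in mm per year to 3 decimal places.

Adjusted count: 28000 − 4 + 7 = 28003 annual layers.
Mean rate = 18279.0 mm / 28003 years ≈ 0.653 mm per year.

0.653 mm per year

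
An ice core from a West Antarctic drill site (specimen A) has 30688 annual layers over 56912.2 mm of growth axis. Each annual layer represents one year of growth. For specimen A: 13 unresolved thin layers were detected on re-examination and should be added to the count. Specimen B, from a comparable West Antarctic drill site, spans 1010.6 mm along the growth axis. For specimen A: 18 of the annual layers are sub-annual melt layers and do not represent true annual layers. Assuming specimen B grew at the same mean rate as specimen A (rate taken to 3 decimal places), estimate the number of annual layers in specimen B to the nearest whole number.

Specimen A: adjusted count: 30688 − 18 + 13 = 30683 annual layers.
A: Extension rate ≈ 56912.2 / 30683 = 1.855 mm/year.
B spans 1010.6 / 1.855 = 544.80 years ≈ 545 annual layers.

545 annual layers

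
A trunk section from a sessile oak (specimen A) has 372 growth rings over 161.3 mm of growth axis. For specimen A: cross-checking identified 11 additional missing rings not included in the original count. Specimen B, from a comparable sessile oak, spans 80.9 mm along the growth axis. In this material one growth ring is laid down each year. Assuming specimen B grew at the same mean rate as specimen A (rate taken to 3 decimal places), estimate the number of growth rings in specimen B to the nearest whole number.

192 growth rings

Specimen A: adjusted count: 372 + 11 = 383 growth rings.
A: Extension rate ≈ 161.3 / 383 = 0.421 mm/yr.
For B, 80.9 / 0.421 = 192.16 years ≈ 192 growth rings.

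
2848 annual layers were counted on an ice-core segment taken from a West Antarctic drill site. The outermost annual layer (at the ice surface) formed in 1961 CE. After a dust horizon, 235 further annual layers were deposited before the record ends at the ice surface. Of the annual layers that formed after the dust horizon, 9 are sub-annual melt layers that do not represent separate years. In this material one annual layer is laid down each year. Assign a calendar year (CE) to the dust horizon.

There are 235 annual layers younger than the dust horizon.
Removing the 9 false annual layers leaves 235 − 9 = 226 true annual layers beyond the dust horizon.
1961 − 226 = 1735 CE.

1735 CE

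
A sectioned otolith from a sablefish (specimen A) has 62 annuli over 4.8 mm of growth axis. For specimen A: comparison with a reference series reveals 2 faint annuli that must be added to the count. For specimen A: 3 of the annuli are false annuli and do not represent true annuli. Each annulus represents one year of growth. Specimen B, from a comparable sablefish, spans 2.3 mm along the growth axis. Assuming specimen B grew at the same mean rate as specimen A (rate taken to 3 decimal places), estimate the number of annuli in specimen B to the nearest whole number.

Specimen A: adjusted count: 62 − 3 + 2 = 61 annuli.
A: Mean rate = 4.8 mm / 61 years ≈ 0.079 mm/year.
For B, 2.3 / 0.079 = 29.11 years ≈ 29 annuli.

29 annuli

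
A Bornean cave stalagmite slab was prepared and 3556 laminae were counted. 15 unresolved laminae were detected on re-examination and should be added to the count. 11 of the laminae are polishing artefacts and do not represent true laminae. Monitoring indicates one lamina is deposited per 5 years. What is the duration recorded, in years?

Adjusted count: 3556 − 11 + 15 = 3560 laminae.
3560 laminae at 5 years each span 3560 × 5 = 17800 years.

17800 yr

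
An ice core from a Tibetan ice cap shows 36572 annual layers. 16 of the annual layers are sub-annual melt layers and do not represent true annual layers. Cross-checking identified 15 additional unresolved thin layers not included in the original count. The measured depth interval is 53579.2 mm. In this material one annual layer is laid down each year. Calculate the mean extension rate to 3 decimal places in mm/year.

1.465 mm/year

Correcting the raw count gives 36572 − 16 + 15 = 36571 true annual layers.
Extension rate ≈ 53579.2 / 36571 = 1.465 mm/year.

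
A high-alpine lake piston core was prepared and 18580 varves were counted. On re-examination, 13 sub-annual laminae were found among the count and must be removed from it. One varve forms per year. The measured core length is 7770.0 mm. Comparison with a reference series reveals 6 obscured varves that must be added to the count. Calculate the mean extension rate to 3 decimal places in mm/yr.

After corrections the count is 18580 − 13 + 6 = 18573 varves.
7770.0 mm over 18573 years gives 7770.0 / 18573 ≈ 0.418 mm/yr.

0.418 mm/yr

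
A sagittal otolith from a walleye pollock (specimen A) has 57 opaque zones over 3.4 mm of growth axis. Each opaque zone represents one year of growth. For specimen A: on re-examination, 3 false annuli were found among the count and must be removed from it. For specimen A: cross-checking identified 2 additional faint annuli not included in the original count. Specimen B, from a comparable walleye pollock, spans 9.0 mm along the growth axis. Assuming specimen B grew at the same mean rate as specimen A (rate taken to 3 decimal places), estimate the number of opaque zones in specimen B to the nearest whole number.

148 opaque zones

Specimen A: true opaque zone count = 57 − 3 + 2 = 56.
A: Mean rate = 3.4 mm / 56 years ≈ 0.061 mm/yr.
For B, 9.0 / 0.061 = 147.54 years ≈ 148 opaque zones.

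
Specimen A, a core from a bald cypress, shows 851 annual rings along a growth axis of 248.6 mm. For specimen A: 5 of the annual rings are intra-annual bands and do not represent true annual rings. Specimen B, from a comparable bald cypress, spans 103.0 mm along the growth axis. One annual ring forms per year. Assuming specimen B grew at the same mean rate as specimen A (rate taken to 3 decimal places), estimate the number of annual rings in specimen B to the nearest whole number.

Specimen A: correcting the raw count gives 851 − 5 = 846 true annual rings.
A: 248.6 mm over 846 years gives 248.6 / 846 ≈ 0.294 mm/yr.
Specimen B: 103.0 mm / 0.294 mm per year = 350.34 years ≈ 350 annual rings.

350 annual rings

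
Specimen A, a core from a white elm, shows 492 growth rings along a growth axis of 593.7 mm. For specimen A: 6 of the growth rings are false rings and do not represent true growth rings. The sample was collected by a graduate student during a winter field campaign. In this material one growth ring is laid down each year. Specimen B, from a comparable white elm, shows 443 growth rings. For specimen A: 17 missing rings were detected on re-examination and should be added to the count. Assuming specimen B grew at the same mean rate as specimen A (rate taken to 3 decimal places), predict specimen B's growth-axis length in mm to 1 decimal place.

Specimen A: true growth ring count = 492 − 6 + 17 = 503.
A: 593.7 mm over 503 years gives 593.7 / 503 ≈ 1.180 mm/yr.
For B, 1.180 mm/year × 443 years = 522.7 mm.

522.7 mm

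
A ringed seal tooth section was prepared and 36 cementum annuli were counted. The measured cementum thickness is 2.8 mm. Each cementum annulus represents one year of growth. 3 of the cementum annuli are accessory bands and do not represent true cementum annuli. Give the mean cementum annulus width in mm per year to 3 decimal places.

0.085 mm per year

True cementum annulus count = 36 − 3 = 33.
2.8 mm over 33 years gives 2.8 / 33 ≈ 0.085 mm per year.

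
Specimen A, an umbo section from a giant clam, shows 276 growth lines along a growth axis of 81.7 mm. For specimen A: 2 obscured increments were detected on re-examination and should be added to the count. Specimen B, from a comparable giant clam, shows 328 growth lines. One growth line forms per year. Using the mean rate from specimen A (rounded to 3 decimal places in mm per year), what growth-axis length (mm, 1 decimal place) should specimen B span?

96.4 mm

Specimen A: true growth line count = 276 + 2 = 278.
A: Extension rate ≈ 81.7 / 278 = 0.294 mm/yr.
B's length ≈ 0.294 × 328 = 96.4 mm.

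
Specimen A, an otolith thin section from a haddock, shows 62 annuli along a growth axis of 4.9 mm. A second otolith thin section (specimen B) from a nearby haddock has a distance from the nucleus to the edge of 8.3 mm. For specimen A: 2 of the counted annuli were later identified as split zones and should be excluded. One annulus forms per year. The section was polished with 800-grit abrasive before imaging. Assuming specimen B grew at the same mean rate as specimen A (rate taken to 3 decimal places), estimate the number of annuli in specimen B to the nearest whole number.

101 annuli

Specimen A: adjusted count: 62 − 2 = 60 annuli.
A: Mean rate = 4.9 mm / 60 years ≈ 0.082 mm/year.
B spans 8.3 / 0.082 = 101.22 years ≈ 101 annuli.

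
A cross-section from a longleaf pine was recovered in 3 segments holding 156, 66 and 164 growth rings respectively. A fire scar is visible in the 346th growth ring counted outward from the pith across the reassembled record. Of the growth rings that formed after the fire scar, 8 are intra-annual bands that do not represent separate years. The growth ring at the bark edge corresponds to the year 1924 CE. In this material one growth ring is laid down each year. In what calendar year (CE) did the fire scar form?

1892 CE

Total growth rings = 156 + 66 + 164 = 386.
Between growth ring 346 and the bark edge there are 386 − 346 = 40 growth rings.
40 − 8 false = 32 true growth rings after the fire scar.
Counting back 32 years from 1924 CE places the fire scar in 1924 − 32 = 1892 CE.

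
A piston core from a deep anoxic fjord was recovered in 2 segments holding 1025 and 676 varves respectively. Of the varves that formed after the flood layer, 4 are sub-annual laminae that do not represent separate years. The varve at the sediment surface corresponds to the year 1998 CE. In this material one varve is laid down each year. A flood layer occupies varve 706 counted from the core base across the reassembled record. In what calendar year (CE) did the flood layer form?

1007 CE

Total varves = 1025 + 676 = 1701.
1701 − 706 = 995 varves lie beyond the flood layer toward the sediment surface.
Removing the 4 false varves leaves 995 − 4 = 991 true varves beyond the flood layer.
Counting back 991 years from 1998 CE places the flood layer in 1998 − 991 = 1007 CE.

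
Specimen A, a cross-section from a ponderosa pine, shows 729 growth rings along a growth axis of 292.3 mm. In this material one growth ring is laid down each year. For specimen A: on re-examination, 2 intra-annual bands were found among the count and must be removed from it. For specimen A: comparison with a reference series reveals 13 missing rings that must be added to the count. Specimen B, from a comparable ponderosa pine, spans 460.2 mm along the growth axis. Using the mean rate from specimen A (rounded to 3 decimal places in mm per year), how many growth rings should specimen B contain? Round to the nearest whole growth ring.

1165 growth rings

Specimen A: after corrections the count is 729 − 2 + 13 = 740 growth rings.
A: Mean rate = 292.3 mm / 740 years ≈ 0.395 mm/yr.
Specimen B: 460.2 mm / 0.395 mm per year = 1165.06 years ≈ 1165 growth rings.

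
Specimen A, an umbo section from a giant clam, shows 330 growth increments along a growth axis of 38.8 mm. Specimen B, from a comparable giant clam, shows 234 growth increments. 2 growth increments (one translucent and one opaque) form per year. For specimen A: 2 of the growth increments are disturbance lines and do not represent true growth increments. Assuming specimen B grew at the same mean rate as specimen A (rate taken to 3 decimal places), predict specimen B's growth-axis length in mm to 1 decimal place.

Specimen A: correcting the raw count gives 330 − 2 = 328 true growth increments.
Specimen A: with 2 growth increments per year, 328 / 2 = 164 years.
A: 38.8 mm over 164 years gives 38.8 / 164 ≈ 0.237 mm/yr.
Specimen B: with 2 growth increments per year, 234 / 2 = 117 years. B's length ≈ 0.237 × 117 = 27.7 mm.

27.7 mm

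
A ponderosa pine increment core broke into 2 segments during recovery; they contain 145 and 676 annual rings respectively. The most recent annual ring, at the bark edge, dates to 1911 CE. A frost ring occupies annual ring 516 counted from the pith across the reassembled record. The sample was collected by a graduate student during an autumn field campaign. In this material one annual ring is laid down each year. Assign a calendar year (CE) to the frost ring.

1606 CE

Total annual rings = 145 + 676 = 821.
The frost ring sits at annual ring 516 from the pith, so 821 − 516 = 305 annual rings formed after it.
1911 − 305 = 1606 CE.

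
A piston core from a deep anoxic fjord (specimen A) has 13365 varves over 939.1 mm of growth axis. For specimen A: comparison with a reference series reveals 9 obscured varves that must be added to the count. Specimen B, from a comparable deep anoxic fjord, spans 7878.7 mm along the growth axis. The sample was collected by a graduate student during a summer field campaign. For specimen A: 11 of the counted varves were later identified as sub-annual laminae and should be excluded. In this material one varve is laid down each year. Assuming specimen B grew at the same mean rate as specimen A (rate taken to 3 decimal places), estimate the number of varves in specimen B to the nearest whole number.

112553 varves

Specimen A: after corrections the count is 13365 − 11 + 9 = 13363 varves.
A: Extension rate ≈ 939.1 / 13363 = 0.070 mm per year.
B spans 7878.7 / 0.070 = 112552.86 years ≈ 112553 varves.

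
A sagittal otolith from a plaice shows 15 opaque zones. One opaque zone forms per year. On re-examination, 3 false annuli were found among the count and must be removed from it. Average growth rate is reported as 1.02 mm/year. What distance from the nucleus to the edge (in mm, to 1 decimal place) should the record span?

After corrections the count is 15 − 3 = 12 opaque zones.
Predicted length = 1.02 mm/year × 12 years = 12.2 mm.

12.2 mm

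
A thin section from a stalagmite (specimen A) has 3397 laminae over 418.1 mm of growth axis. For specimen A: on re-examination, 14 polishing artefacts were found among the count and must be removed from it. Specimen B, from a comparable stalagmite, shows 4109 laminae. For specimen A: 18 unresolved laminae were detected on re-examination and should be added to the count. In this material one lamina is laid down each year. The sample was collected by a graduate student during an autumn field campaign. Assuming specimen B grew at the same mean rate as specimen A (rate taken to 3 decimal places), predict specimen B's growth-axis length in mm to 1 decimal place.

Specimen A: true lamina count = 3397 − 14 + 18 = 3401.
A: 418.1 mm over 3401 years gives 418.1 / 3401 ≈ 0.123 mm per year.
B's length ≈ 0.123 × 4109 = 505.4 mm.

505.4 mm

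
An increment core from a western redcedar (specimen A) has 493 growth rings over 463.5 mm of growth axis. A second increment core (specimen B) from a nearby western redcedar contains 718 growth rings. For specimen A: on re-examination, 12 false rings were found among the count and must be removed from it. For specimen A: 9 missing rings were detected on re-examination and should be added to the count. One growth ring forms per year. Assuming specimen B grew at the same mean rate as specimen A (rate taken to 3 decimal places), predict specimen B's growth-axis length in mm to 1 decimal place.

Specimen A: true growth ring count = 493 − 12 + 9 = 490.
A: Extension rate ≈ 463.5 / 490 = 0.946 mm/year.
Length of B = 0.946 × 718 = 679.2 mm.

679.2 mm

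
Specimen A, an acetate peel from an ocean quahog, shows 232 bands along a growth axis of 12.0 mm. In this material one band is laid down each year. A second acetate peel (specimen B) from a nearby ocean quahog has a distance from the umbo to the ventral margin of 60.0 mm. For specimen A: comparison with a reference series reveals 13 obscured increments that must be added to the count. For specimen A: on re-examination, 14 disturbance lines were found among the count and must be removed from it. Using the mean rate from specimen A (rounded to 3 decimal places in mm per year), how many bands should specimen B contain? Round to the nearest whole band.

Specimen A: after corrections the count is 232 − 14 + 13 = 231 bands.
A: 12.0 mm over 231 years gives 12.0 / 231 ≈ 0.052 mm/yr.
Specimen B: 60.0 mm / 0.052 mm per year = 1153.85 years ≈ 1154 bands.

1154 bands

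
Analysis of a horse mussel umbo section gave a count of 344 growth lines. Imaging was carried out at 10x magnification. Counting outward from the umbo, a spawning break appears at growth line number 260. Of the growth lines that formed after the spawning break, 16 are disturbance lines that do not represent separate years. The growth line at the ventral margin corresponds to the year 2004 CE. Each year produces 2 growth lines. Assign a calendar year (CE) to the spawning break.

The spawning break sits at growth line 260 from the umbo, so 344 − 260 = 84 growth lines formed after it.
Removing the 16 false growth lines leaves 84 − 16 = 68 true growth lines beyond the spawning break.
Dividing by 2 growth lines per year: 68 / 2 = 34 years.
2004 − 34 = 1970 CE.

1970 CE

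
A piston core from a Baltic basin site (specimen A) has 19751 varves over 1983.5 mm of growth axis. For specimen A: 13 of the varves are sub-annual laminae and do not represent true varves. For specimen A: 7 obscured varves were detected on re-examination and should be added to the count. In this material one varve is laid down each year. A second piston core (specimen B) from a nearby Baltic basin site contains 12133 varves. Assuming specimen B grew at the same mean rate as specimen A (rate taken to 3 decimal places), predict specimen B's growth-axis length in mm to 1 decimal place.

Specimen A: true varve count = 19751 − 13 + 7 = 19745.
A: Extension rate ≈ 1983.5 / 19745 = 0.100 mm/yr.
B's length ≈ 0.100 × 12133 = 1213.3 mm.

1213.3 mm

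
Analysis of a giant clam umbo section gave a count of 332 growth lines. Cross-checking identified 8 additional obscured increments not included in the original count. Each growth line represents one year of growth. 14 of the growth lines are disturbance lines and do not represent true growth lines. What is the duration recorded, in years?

326 years

Correcting the raw count gives 332 − 14 + 8 = 326 true growth lines.
At one growth line per year, that is 326 years.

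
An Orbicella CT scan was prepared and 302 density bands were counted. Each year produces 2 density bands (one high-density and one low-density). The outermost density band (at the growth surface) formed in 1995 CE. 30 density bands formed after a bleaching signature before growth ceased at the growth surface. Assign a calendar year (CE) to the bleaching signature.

1980 CE

There are 30 density bands younger than the bleaching signature.
Dividing by 2 density bands per year: 30 / 2 = 15 years.
1995 − 15 = 1980 CE.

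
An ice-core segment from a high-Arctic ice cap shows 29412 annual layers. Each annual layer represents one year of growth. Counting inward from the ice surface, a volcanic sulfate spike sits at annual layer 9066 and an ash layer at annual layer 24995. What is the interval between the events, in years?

15929 years

24995 − 9066 = 15929 annual layers lie between the two events.
At one annual layer per year, 15929 years elapsed between them.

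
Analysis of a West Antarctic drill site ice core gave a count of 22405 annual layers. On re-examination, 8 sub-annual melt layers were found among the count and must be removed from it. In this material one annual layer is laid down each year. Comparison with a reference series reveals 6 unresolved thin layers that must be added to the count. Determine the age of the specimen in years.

Adjusted count: 22405 − 8 + 6 = 22403 annual layers.
With a one-to-one annual layer periodicity this is 22403 years.

22403 years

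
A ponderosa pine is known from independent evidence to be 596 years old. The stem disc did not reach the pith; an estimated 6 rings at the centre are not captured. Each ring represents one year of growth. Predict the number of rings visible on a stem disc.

Expected rings over 596 years: 596.
Subtracting the 6 rings not captured gives 596 − 6 = 590 rings in the record.

590 rings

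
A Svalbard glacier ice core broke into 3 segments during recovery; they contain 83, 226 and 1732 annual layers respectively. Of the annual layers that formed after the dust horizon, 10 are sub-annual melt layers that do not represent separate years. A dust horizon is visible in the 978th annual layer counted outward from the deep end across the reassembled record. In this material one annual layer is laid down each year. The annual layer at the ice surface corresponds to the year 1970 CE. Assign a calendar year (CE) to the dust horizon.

Total annual layers = 83 + 226 + 1732 = 2041.
The dust horizon sits at annual layer 978 from the deep end, so 2041 − 978 = 1063 annual layers formed after it.
Excluding 10 false annual layers: 1063 − 10 = 1053.
1970 − 1053 = 917 CE.

917 CE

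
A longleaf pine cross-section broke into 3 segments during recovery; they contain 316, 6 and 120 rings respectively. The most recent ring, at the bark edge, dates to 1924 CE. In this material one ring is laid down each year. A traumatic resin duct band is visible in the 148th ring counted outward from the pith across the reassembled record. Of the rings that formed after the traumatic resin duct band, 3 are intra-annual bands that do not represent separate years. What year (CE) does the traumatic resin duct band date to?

Total rings = 316 + 6 + 120 = 442.
Between ring 148 and the bark edge there are 442 − 148 = 294 rings.
Removing the 3 false rings leaves 294 − 3 = 291 true rings beyond the traumatic resin duct band.
The ring at the bark edge is 1924 CE, so the traumatic resin duct band dates to 1924 − 291 = 1633 CE.

1633 CE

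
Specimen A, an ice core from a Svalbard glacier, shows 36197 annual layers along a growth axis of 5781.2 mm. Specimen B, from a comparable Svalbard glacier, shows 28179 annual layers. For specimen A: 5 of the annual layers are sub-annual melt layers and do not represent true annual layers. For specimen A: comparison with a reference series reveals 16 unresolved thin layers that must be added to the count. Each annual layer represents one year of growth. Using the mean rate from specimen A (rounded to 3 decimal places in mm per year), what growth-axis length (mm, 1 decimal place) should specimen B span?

4508.6 mm

Specimen A: after corrections the count is 36197 − 5 + 16 = 36208 annual layers.
A: 5781.2 mm over 36208 years gives 5781.2 / 36208 ≈ 0.160 mm/yr.
For B, 0.160 mm/year × 28179 years = 4508.6 mm.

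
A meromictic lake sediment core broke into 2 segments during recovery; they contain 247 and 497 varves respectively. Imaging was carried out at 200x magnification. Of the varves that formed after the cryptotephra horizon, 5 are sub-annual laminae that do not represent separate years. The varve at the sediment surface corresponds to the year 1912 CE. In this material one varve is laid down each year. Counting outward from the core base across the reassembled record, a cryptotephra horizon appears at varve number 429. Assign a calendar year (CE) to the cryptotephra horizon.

Total varves = 247 + 497 = 744.
Between varve 429 and the sediment surface there are 744 − 429 = 315 varves.
Removing the 5 false varves leaves 315 − 5 = 310 true varves beyond the cryptotephra horizon.
Counting back 310 years from 1912 CE places the cryptotephra horizon in 1912 − 310 = 1602 CE.

1602 CE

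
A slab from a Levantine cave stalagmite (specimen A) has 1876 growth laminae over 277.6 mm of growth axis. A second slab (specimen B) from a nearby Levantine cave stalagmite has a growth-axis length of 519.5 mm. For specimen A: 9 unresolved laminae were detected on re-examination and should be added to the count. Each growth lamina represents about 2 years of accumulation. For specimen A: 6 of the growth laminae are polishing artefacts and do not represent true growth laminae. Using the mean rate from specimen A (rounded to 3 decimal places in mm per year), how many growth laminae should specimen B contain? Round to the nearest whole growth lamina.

Specimen A: adjusted count: 1876 − 6 + 9 = 1879 growth laminae.
Specimen A: 1879 growth laminae at 2 years each span 1879 × 2 = 3758 years.
A: 277.6 mm over 3758 years gives 277.6 / 3758 ≈ 0.074 mm/yr.
For B, 519.5 / 0.074 = 7020.27 years; at 2 years per growth lamina that is 7020.27 / 2 ≈ 3510 growth laminae.

3510 growth laminae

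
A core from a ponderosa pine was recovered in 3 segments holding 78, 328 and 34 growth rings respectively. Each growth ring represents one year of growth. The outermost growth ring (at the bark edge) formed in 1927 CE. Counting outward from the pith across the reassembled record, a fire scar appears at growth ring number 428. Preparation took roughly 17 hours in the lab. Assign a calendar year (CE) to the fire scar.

1915 CE

Total growth rings = 78 + 328 + 34 = 440.
440 − 428 = 12 growth rings lie beyond the fire scar toward the bark edge.
The growth ring at the bark edge is 1927 CE, so the fire scar dates to 1927 − 12 = 1915 CE.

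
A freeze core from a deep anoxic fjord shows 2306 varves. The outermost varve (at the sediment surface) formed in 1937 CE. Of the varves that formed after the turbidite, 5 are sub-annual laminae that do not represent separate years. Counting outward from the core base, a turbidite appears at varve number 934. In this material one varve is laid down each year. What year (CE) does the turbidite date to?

570 CE

The turbidite sits at varve 934 from the core base, so 2306 − 934 = 1372 varves formed after it.
Excluding 5 false varves: 1372 − 5 = 1367.
Counting back 1367 years from 1937 CE places the turbidite in 1937 − 1367 = 570 CE.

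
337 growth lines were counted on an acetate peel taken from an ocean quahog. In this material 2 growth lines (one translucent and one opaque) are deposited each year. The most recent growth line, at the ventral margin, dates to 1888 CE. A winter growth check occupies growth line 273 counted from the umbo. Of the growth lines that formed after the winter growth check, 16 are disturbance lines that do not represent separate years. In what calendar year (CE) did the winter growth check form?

1864 CE

337 − 273 = 64 growth lines lie beyond the winter growth check toward the ventral margin.
Removing the 16 false growth lines leaves 64 − 16 = 48 true growth lines beyond the winter growth check.
48 growth lines at 2 per year is 48 / 2 = 24 years.
1888 − 24 = 1864 CE.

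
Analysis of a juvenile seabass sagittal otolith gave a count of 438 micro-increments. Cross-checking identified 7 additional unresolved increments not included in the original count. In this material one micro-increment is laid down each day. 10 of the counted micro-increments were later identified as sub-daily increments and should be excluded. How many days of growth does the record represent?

435 days

Adjusted count: 438 − 10 + 7 = 435 micro-increments.
At one micro-increment per day, that is 435 days.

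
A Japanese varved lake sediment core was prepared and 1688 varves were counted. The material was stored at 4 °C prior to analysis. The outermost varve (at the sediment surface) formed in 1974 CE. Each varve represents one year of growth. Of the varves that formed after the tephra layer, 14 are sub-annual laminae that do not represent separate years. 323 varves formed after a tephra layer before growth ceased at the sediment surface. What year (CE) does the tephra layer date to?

323 varves formed after the tephra layer.
Excluding 14 false varves: 323 − 14 = 309.
Counting back 309 years from 1974 CE places the tephra layer in 1974 − 309 = 1665 CE.

1665 CE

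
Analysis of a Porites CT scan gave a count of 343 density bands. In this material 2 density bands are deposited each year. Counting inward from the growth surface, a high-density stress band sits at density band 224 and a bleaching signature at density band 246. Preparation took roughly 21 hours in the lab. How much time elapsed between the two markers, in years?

246 − 224 = 22 density bands lie between the two events.
Dividing by 2 density bands per year: 22 / 2 = 11 years.

11 years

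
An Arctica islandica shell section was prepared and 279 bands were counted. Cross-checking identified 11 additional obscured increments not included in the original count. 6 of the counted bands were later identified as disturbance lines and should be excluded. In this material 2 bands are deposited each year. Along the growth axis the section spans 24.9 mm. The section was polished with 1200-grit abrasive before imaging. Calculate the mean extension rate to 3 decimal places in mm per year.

Correcting the raw count gives 279 − 6 + 11 = 284 true bands.
With 2 bands per year, 284 / 2 = 142 years.
24.9 mm over 142 years gives 24.9 / 142 ≈ 0.175 mm per year.

0.175 mm per year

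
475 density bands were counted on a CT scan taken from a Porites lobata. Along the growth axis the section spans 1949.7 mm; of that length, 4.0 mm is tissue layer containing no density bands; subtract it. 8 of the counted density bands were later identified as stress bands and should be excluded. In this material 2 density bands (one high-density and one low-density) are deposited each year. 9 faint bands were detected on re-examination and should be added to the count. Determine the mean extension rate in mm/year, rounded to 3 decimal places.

Adjusted count: 475 − 8 + 9 = 476 density bands.
With 2 density bands per year, 476 / 2 = 238 years.
Net length = 1949.7 − 4.0 = 1945.7 mm.
Extension rate ≈ 1945.7 / 238 = 8.175 mm/year.

8.175 mm/year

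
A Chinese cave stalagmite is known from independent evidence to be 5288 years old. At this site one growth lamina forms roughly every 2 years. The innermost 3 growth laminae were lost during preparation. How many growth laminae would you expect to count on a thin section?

At 2 years per growth lamina, 5288 / 2 = 2644 growth laminae are expected.
2644 − 3 missed = 2641 growth laminae expected in the prepared section.

2641 growth laminae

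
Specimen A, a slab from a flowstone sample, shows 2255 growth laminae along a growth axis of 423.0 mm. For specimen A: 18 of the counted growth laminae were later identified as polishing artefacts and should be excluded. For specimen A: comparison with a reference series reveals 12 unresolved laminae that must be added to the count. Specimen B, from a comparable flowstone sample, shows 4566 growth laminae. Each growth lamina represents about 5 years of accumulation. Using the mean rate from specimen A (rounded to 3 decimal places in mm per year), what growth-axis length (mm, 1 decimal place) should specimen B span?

867.5 mm

Specimen A: after corrections the count is 2255 − 18 + 12 = 2249 growth laminae.
Specimen A: 2249 growth laminae at 5 years each span 2249 × 5 = 11245 years.
A: Mean rate = 423.0 mm / 11245 years ≈ 0.038 mm/yr.
Specimen B: 4566 growth laminae at 5 years each span 4566 × 5 = 22830 years. Length of B = 0.038 × 22830 = 867.5 mm.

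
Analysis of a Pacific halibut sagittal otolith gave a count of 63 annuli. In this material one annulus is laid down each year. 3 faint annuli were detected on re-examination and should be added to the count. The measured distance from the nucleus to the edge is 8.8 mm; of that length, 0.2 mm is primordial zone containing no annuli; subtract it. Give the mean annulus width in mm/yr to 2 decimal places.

0.13 mm/yr

Adjusted count: 63 + 3 = 66 annuli.
Net length = 8.8 − 0.2 = 8.6 mm.
Mean rate = 8.6 mm / 66 years ≈ 0.13 mm/yr.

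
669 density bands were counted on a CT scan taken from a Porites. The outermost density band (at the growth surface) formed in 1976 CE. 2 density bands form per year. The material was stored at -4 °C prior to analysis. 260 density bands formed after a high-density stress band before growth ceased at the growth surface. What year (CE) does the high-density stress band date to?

1846 CE

260 density bands formed after the high-density stress band.
Dividing by 2 density bands per year: 260 / 2 = 130 years.
Counting back 130 years from 1976 CE places the high-density stress band in 1976 − 130 = 1846 CE.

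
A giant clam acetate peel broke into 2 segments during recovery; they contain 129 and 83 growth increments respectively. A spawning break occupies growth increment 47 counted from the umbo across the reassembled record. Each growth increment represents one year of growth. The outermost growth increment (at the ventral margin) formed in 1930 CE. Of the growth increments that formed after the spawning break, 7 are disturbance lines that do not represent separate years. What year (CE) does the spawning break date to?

Total growth increments = 129 + 83 = 212.
The spawning break sits at growth increment 47 from the umbo, so 212 − 47 = 165 growth increments formed after it.
Excluding 7 false growth increments: 165 − 7 = 158.
The growth increment at the ventral margin is 1930 CE, so the spawning break dates to 1930 − 158 = 1772 CE.

1772 CE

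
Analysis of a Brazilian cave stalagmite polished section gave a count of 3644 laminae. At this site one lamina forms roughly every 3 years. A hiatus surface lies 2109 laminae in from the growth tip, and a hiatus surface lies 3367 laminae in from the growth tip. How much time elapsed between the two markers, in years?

3774 years

3367 − 2109 = 1258 laminae lie between the two events.
1258 laminae at 3 years each span 1258 × 3 = 3774 years.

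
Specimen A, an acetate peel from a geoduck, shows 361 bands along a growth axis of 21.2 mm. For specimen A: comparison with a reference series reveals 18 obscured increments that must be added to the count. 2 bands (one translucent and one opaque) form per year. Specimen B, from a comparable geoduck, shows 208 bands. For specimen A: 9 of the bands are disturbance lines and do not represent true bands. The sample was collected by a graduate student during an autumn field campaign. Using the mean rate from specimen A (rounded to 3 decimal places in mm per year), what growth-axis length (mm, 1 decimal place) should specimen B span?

12.0 mm

Specimen A: after corrections the count is 361 − 9 + 18 = 370 bands.
Specimen A: with 2 bands per year, 370 / 2 = 185 years.
A: Mean rate = 21.2 mm / 185 years ≈ 0.115 mm/year.
Specimen B: with 2 bands per year, 208 / 2 = 104 years. For B, 0.115 mm/year × 104 years = 12.0 mm.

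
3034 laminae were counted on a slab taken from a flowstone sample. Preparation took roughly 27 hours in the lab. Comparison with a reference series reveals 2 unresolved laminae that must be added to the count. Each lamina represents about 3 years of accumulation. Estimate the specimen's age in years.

Correcting the raw count gives 3034 + 2 = 3036 true laminae.
At 3 years per lamina, 3036 × 3 = 9108 years.

9108 years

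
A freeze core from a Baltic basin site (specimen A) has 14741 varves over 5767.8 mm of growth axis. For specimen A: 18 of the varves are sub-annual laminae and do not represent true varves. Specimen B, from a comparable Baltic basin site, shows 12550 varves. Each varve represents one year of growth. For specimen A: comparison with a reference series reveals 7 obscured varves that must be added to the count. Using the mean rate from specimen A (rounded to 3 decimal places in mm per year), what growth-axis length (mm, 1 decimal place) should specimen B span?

Specimen A: true varve count = 14741 − 18 + 7 = 14730.
A: Extension rate ≈ 5767.8 / 14730 = 0.392 mm/year.
Length of B = 0.392 × 12550 = 4919.6 mm.

4919.6 mm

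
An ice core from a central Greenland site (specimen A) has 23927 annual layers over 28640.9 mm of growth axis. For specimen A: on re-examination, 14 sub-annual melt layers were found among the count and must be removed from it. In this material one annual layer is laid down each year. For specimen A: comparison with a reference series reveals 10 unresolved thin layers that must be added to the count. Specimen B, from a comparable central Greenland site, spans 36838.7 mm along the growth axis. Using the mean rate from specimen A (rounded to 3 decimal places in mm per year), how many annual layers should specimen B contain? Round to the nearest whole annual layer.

Specimen A: true annual layer count = 23927 − 14 + 10 = 23923.
A: Extension rate ≈ 28640.9 / 23923 = 1.197 mm/year.
Specimen B: 36838.7 mm / 1.197 mm per year = 30775.86 years ≈ 30776 annual layers.

30776 annual layers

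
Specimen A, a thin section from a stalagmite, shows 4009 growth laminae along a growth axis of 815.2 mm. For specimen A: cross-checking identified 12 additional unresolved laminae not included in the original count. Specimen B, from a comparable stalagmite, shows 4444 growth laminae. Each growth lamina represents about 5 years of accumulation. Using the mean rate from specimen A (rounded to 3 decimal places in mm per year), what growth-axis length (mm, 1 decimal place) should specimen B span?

Specimen A: correcting the raw count gives 4009 + 12 = 4021 true growth laminae.
Specimen A: at 5 years per growth lamina, 4021 × 5 = 20105 years.
A: Mean rate = 815.2 mm / 20105 years ≈ 0.041 mm/yr.
Specimen B: 4444 growth laminae at 5 years each span 4444 × 5 = 22220 years. For B, 0.041 mm/year × 22220 years = 911.0 mm.

911.0 mm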